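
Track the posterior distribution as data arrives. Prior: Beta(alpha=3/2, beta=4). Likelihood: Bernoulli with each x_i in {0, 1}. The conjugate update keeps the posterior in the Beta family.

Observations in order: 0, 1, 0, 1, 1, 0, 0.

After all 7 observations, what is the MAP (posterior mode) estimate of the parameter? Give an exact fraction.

1/3

obs 1: x=0 → posterior Beta(3/2, 5)
obs 2: x=1 → posterior Beta(5/2, 5)
obs 3: x=0 → posterior Beta(5/2, 6)
obs 4: x=1 → posterior Beta(7/2, 6)
obs 5: x=1 → posterior Beta(9/2, 6)
obs 6: x=0 → posterior Beta(9/2, 7)
obs 7: x=0 → posterior Beta(9/2, 8)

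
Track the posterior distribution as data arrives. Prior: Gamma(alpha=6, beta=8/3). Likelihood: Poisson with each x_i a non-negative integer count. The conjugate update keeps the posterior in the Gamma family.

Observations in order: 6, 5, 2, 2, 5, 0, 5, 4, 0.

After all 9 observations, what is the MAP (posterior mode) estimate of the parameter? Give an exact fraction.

102/35

obs 1: x=6 → posterior Gamma(12, 11/3)
obs 2: x=5 → posterior Gamma(17, 14/3)
obs 3: x=2 → posterior Gamma(19, 17/3)
obs 4: x=2 → posterior Gamma(21, 20/3)
obs 5: x=5 → posterior Gamma(26, 23/3)
obs 6: x=0 → posterior Gamma(26, 26/3)
obs 7: x=5 → posterior Gamma(31, 29/3)
obs 8: x=4 → posterior Gamma(35, 32/3)
obs 9: x=0 → posterior Gamma(35, 35/3)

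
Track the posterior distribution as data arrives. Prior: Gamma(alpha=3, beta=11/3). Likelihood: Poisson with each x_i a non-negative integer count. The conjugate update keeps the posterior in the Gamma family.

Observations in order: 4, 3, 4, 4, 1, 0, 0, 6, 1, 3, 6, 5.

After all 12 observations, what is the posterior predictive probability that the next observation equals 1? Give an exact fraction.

22963367285253990806671726341612642882402171163211841781638181334403/113686837721616029739379882812500000000000000000000000000000000000000

obs 1: x=4 → posterior Gamma(7, 14/3)
obs 2: x=3 → posterior Gamma(10, 17/3)
obs 3: x=4 → posterior Gamma(14, 20/3)
obs 4: x=4 → posterior Gamma(18, 23/3)
obs 5: x=1 → posterior Gamma(19, 26/3)
obs 6: x=0 → posterior Gamma(19, 29/3)
obs 7: x=0 → posterior Gamma(19, 32/3)
obs 8: x=6 → posterior Gamma(25, 35/3)
obs 9: x=1 → posterior Gamma(26, 38/3)
obs 10: x=3 → posterior Gamma(29, 41/3)
obs 11: x=6 → posterior Gamma(35, 44/3)
obs 12: x=5 → posterior Gamma(40, 47/3)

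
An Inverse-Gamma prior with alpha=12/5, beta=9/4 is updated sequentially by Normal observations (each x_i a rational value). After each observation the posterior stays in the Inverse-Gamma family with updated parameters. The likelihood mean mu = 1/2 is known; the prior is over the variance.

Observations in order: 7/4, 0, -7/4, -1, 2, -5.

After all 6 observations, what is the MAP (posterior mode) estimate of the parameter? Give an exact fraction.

obs 1: x=7/4 → posterior Inverse-Gamma(29/10, 97/32)
obs 2: x=0 → posterior Inverse-Gamma(17/5, 101/32)
obs 3: x=-7/4 → posterior Inverse-Gamma(39/10, 91/16)
obs 4: x=-1 → posterior Inverse-Gamma(22/5, 109/16)
obs 5: x=2 → posterior Inverse-Gamma(49/10, 127/16)
obs 6: x=-5 → posterior Inverse-Gamma(27/5, 369/16)

1845/512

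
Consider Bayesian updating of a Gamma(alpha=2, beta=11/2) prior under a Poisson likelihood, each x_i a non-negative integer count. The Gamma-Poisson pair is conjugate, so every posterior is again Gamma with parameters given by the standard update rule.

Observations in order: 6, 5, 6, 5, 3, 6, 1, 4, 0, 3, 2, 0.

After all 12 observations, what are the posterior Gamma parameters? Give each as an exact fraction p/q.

alpha=43, beta=35/2

obs 1: x=6 → posterior Gamma(8, 13/2)
obs 2: x=5 → posterior Gamma(13, 15/2)
obs 3: x=6 → posterior Gamma(19, 17/2)
obs 4: x=5 → posterior Gamma(24, 19/2)
obs 5: x=3 → posterior Gamma(27, 21/2)
obs 6: x=6 → posterior Gamma(33, 23/2)
obs 7: x=1 → posterior Gamma(34, 25/2)
obs 8: x=4 → posterior Gamma(38, 27/2)
obs 9: x=0 → posterior Gamma(38, 29/2)
obs 10: x=3 → posterior Gamma(41, 31/2)
obs 11: x=2 → posterior Gamma(43, 33/2)
obs 12: x=0 → posterior Gamma(43, 35/2)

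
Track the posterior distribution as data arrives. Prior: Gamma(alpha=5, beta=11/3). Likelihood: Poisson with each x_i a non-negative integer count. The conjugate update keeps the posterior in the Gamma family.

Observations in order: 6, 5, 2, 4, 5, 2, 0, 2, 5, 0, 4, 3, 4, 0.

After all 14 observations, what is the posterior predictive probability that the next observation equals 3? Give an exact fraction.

1394528817750243474482872502650644601984501081005738842727597713027808628113588311553/6548099700333787560284216834154963500805790947006752757527254169453791307945348169728

obs 1: x=6 → posterior Gamma(11, 14/3)
obs 2: x=5 → posterior Gamma(16, 17/3)
obs 3: x=2 → posterior Gamma(18, 20/3)
obs 4: x=4 → posterior Gamma(22, 23/3)
obs 5: x=5 → posterior Gamma(27, 26/3)
obs 6: x=2 → posterior Gamma(29, 29/3)
obs 7: x=0 → posterior Gamma(29, 32/3)
obs 8: x=2 → posterior Gamma(31, 35/3)
obs 9: x=5 → posterior Gamma(36, 38/3)
obs 10: x=0 → posterior Gamma(36, 41/3)
obs 11: x=4 → posterior Gamma(40, 44/3)
obs 12: x=3 → posterior Gamma(43, 47/3)
obs 13: x=4 → posterior Gamma(47, 50/3)
obs 14: x=0 → posterior Gamma(47, 53/3)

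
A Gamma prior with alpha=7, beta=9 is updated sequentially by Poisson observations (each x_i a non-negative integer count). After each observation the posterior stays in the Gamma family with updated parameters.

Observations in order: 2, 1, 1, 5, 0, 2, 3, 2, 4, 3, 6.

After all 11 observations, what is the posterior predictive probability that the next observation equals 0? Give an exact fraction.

68719476736000000000000000000000000000000000000/398010574215107679422058885600836061208944572721

obs 1: x=2 → posterior Gamma(9, 10)
obs 2: x=1 → posterior Gamma(10, 11)
obs 3: x=1 → posterior Gamma(11, 12)
obs 4: x=5 → posterior Gamma(16, 13)
obs 5: x=0 → posterior Gamma(16, 14)
obs 6: x=2 → posterior Gamma(18, 15)
obs 7: x=3 → posterior Gamma(21, 16)
obs 8: x=2 → posterior Gamma(23, 17)
obs 9: x=4 → posterior Gamma(27, 18)
obs 10: x=3 → posterior Gamma(30, 19)
obs 11: x=6 → posterior Gamma(36, 20)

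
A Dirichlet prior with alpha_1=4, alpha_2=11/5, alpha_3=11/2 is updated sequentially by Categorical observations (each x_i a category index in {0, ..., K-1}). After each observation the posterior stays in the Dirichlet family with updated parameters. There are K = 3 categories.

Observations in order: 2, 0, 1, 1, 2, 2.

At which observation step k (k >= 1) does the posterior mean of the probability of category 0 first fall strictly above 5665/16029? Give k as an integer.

obs 1: x=2 → posterior Dirichlet(4, 11/5, 13/2)
obs 2: x=0 → posterior Dirichlet(5, 11/5, 13/2)
obs 3: x=1 → posterior Dirichlet(5, 16/5, 13/2)
obs 4: x=1 → posterior Dirichlet(5, 21/5, 13/2)
obs 5: x=2 → posterior Dirichlet(5, 21/5, 15/2)
obs 6: x=2 → posterior Dirichlet(5, 21/5, 17/2)

k = 2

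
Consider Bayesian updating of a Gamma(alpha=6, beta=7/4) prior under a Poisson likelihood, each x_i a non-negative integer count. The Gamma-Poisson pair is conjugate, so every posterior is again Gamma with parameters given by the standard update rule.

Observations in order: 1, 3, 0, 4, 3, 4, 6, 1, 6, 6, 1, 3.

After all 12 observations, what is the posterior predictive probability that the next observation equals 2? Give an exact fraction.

obs 1: x=1 → posterior Gamma(7, 11/4)
obs 2: x=3 → posterior Gamma(10, 15/4)
obs 3: x=0 → posterior Gamma(10, 19/4)
obs 4: x=4 → posterior Gamma(14, 23/4)
obs 5: x=3 → posterior Gamma(17, 27/4)
obs 6: x=4 → posterior Gamma(21, 31/4)
obs 7: x=6 → posterior Gamma(27, 35/4)
obs 8: x=1 → posterior Gamma(28, 39/4)
obs 9: x=6 → posterior Gamma(34, 43/4)
obs 10: x=6 → posterior Gamma(40, 47/4)
obs 11: x=1 → posterior Gamma(41, 51/4)
obs 12: x=3 → posterior Gamma(44, 55/4)

596641578491405625105586114923295603525695019069644331466406583786010742187500000/2878674333029509895018992556121995114677641494824154734744152590233413899756043241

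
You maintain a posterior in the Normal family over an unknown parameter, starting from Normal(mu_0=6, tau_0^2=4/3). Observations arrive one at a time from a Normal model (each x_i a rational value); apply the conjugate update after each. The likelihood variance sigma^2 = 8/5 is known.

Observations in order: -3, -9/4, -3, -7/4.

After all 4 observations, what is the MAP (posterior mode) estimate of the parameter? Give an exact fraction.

-7/13

obs 1: x=-3 → posterior Normal(21/11, 8/11)
obs 2: x=-9/4 → posterior Normal(39/64, 1/2)
obs 3: x=-3 → posterior Normal(-1/4, 8/21)
obs 4: x=-7/4 → posterior Normal(-7/13, 4/13)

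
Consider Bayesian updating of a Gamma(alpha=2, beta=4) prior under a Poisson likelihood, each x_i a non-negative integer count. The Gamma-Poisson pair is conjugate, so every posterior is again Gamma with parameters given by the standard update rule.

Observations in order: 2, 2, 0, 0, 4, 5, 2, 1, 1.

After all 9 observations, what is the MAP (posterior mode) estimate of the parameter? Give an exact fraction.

18/13

obs 1: x=2 → posterior Gamma(4, 5)
obs 2: x=2 → posterior Gamma(6, 6)
obs 3: x=0 → posterior Gamma(6, 7)
obs 4: x=0 → posterior Gamma(6, 8)
obs 5: x=4 → posterior Gamma(10, 9)
obs 6: x=5 → posterior Gamma(15, 10)
obs 7: x=2 → posterior Gamma(17, 11)
obs 8: x=1 → posterior Gamma(18, 12)
obs 9: x=1 → posterior Gamma(19, 13)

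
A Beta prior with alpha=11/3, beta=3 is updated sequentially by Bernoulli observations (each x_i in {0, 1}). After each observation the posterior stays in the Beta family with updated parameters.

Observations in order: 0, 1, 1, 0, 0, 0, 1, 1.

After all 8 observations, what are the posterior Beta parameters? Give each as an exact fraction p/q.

alpha=23/3, beta=7

obs 1: x=0 → posterior Beta(11/3, 4)
obs 2: x=1 → posterior Beta(14/3, 4)
obs 3: x=1 → posterior Beta(17/3, 4)
obs 4: x=0 → posterior Beta(17/3, 5)
obs 5: x=0 → posterior Beta(17/3, 6)
obs 6: x=0 → posterior Beta(17/3, 7)
obs 7: x=1 → posterior Beta(20/3, 7)
obs 8: x=1 → posterior Beta(23/3, 7)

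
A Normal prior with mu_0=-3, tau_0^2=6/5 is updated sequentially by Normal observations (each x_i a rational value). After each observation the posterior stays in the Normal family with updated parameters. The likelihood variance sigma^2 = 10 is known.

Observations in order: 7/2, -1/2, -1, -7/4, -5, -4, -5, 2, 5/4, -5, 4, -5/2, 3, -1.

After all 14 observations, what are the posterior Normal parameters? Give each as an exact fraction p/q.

obs 1: x=7/2 → posterior Normal(-129/56, 15/14)
obs 2: x=-1/2 → posterior Normal(-66/31, 30/31)
obs 3: x=-1 → posterior Normal(-69/34, 15/17)
obs 4: x=-7/4 → posterior Normal(-297/148, 30/37)
obs 5: x=-5 → posterior Normal(-357/160, 3/4)
obs 6: x=-4 → posterior Normal(-405/172, 30/43)
obs 7: x=-5 → posterior Normal(-465/184, 15/23)
obs 8: x=2 → posterior Normal(-9/4, 30/49)
obs 9: x=5/4 → posterior Normal(-213/104, 15/26)
obs 10: x=-5 → posterior Normal(-243/110, 6/11)
obs 11: x=4 → posterior Normal(-219/116, 15/29)
obs 12: x=-5/2 → posterior Normal(-117/61, 30/61)
obs 13: x=3 → posterior Normal(-27/16, 15/32)
obs 14: x=-1 → posterior Normal(-111/67, 30/67)

mu_0=-111/67, tau_0^2=30/67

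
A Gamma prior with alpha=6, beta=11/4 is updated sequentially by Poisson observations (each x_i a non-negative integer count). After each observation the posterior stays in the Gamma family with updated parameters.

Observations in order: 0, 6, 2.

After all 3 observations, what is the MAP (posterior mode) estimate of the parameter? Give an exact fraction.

52/23

obs 1: x=0 → posterior Gamma(6, 15/4)
obs 2: x=6 → posterior Gamma(12, 19/4)
obs 3: x=2 → posterior Gamma(14, 23/4)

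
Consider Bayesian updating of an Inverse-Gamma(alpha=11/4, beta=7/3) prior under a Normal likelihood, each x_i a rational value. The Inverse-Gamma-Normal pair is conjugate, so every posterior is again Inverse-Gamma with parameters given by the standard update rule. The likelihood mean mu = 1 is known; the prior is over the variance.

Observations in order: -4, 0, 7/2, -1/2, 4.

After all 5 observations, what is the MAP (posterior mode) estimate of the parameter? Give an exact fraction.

obs 1: x=-4 → posterior Inverse-Gamma(13/4, 89/6)
obs 2: x=0 → posterior Inverse-Gamma(15/4, 46/3)
obs 3: x=7/2 → posterior Inverse-Gamma(17/4, 443/24)
obs 4: x=-1/2 → posterior Inverse-Gamma(19/4, 235/12)
obs 5: x=4 → posterior Inverse-Gamma(21/4, 289/12)

289/75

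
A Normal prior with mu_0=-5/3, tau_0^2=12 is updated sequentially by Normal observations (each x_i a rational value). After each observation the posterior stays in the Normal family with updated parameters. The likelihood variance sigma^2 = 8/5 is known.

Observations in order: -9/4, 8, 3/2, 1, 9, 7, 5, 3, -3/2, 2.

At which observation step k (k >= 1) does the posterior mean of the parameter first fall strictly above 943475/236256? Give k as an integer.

obs 1: x=-9/4 → posterior Normal(-445/204, 24/17)
obs 2: x=8 → posterior Normal(995/384, 3/4)
obs 3: x=3/2 → posterior Normal(1265/564, 24/47)
obs 4: x=1 → posterior Normal(1445/744, 12/31)
obs 5: x=9 → posterior Normal(3065/924, 24/77)
obs 6: x=7 → posterior Normal(4325/1104, 6/23)
obs 7: x=5 → posterior Normal(5225/1284, 24/107)
obs 8: x=3 → posterior Normal(5765/1464, 12/61)
obs 9: x=-3/2 → posterior Normal(5495/1644, 24/137)
obs 10: x=2 → posterior Normal(5855/1824, 3/19)

k = 7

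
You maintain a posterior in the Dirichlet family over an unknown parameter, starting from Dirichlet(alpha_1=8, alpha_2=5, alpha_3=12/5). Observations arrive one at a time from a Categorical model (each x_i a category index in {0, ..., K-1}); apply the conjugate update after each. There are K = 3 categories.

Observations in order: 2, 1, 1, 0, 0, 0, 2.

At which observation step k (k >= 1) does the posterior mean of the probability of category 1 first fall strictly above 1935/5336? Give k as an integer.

k = 3

obs 1: x=2 → posterior Dirichlet(8, 5, 17/5)
obs 2: x=1 → posterior Dirichlet(8, 6, 17/5)
obs 3: x=1 → posterior Dirichlet(8, 7, 17/5)
obs 4: x=0 → posterior Dirichlet(9, 7, 17/5)
obs 5: x=0 → posterior Dirichlet(10, 7, 17/5)
obs 6: x=0 → posterior Dirichlet(11, 7, 17/5)
obs 7: x=2 → posterior Dirichlet(11, 7, 22/5)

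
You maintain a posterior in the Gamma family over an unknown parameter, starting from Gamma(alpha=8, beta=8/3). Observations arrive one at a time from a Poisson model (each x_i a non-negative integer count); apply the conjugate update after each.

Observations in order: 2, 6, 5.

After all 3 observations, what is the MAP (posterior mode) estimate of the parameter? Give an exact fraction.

obs 1: x=2 → posterior Gamma(10, 11/3)
obs 2: x=6 → posterior Gamma(16, 14/3)
obs 3: x=5 → posterior Gamma(21, 17/3)

60/17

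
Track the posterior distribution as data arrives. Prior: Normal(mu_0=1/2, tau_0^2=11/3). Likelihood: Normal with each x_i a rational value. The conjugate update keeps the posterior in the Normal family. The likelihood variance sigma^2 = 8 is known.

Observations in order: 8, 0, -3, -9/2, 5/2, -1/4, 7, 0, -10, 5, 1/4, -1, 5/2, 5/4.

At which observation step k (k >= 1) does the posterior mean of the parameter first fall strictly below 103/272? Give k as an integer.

obs 1: x=8 → posterior Normal(20/7, 88/35)
obs 2: x=0 → posterior Normal(50/23, 44/23)
obs 3: x=-3 → posterior Normal(67/57, 88/57)
obs 4: x=-9/2 → posterior Normal(35/136, 22/17)
obs 5: x=5/2 → posterior Normal(45/79, 88/79)
obs 6: x=-1/4 → posterior Normal(169/360, 44/45)
obs 7: x=7 → posterior Normal(477/404, 88/101)
obs 8: x=0 → posterior Normal(477/448, 11/14)
obs 9: x=-10 → posterior Normal(37/492, 88/123)
obs 10: x=5 → posterior Normal(257/536, 44/67)
obs 11: x=1/4 → posterior Normal(67/145, 88/145)
obs 12: x=-1 → posterior Normal(14/39, 22/39)
obs 13: x=5/2 → posterior Normal(1/2, 88/167)
obs 14: x=5/4 → posterior Normal(389/712, 44/89)

k = 4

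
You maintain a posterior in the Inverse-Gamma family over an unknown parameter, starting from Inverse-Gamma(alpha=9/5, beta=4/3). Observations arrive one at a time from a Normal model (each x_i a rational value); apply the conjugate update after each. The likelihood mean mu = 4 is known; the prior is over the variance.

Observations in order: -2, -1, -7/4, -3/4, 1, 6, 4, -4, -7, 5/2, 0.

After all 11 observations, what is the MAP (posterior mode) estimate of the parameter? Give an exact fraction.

obs 1: x=-2 → posterior Inverse-Gamma(23/10, 58/3)
obs 2: x=-1 → posterior Inverse-Gamma(14/5, 191/6)
obs 3: x=-7/4 → posterior Inverse-Gamma(33/10, 4643/96)
obs 4: x=-3/4 → posterior Inverse-Gamma(19/5, 2863/48)
obs 5: x=1 → posterior Inverse-Gamma(43/10, 3079/48)
obs 6: x=6 → posterior Inverse-Gamma(24/5, 3175/48)
obs 7: x=4 → posterior Inverse-Gamma(53/10, 3175/48)
obs 8: x=-4 → posterior Inverse-Gamma(29/5, 4711/48)
obs 9: x=-7 → posterior Inverse-Gamma(63/10, 7615/48)
obs 10: x=5/2 → posterior Inverse-Gamma(34/5, 7669/48)
obs 11: x=0 → posterior Inverse-Gamma(73/10, 8053/48)

40265/1992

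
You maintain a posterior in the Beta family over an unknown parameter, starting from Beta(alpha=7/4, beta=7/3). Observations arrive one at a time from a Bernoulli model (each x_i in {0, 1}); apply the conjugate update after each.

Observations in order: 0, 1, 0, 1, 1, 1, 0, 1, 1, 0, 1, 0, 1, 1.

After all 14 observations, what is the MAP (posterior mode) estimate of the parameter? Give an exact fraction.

117/193

obs 1: x=0 → posterior Beta(7/4, 10/3)
obs 2: x=1 → posterior Beta(11/4, 10/3)
obs 3: x=0 → posterior Beta(11/4, 13/3)
obs 4: x=1 → posterior Beta(15/4, 13/3)
obs 5: x=1 → posterior Beta(19/4, 13/3)
obs 6: x=1 → posterior Beta(23/4, 13/3)
obs 7: x=0 → posterior Beta(23/4, 16/3)
obs 8: x=1 → posterior Beta(27/4, 16/3)
obs 9: x=1 → posterior Beta(31/4, 16/3)
obs 10: x=0 → posterior Beta(31/4, 19/3)
obs 11: x=1 → posterior Beta(35/4, 19/3)
obs 12: x=0 → posterior Beta(35/4, 22/3)
obs 13: x=1 → posterior Beta(39/4, 22/3)
obs 14: x=1 → posterior Beta(43/4, 22/3)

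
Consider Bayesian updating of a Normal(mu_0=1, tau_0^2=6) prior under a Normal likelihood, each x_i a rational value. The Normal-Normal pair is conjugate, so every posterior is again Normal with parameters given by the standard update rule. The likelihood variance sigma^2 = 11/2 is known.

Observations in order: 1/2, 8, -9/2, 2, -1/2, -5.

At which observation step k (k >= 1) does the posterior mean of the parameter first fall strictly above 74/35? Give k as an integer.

k = 2

obs 1: x=1/2 → posterior Normal(17/23, 66/23)
obs 2: x=8 → posterior Normal(113/35, 66/35)
obs 3: x=-9/2 → posterior Normal(59/47, 66/47)
obs 4: x=2 → posterior Normal(83/59, 66/59)
obs 5: x=-1/2 → posterior Normal(77/71, 66/71)
obs 6: x=-5 → posterior Normal(17/83, 66/83)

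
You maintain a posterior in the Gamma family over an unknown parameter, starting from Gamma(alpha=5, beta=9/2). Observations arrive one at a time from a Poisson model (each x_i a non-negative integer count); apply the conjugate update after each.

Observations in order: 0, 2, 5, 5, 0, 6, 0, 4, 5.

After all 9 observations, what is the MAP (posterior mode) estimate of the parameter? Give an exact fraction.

obs 1: x=0 → posterior Gamma(5, 11/2)
obs 2: x=2 → posterior Gamma(7, 13/2)
obs 3: x=5 → posterior Gamma(12, 15/2)
obs 4: x=5 → posterior Gamma(17, 17/2)
obs 5: x=0 → posterior Gamma(17, 19/2)
obs 6: x=6 → posterior Gamma(23, 21/2)
obs 7: x=0 → posterior Gamma(23, 23/2)
obs 8: x=4 → posterior Gamma(27, 25/2)
obs 9: x=5 → posterior Gamma(32, 27/2)

62/27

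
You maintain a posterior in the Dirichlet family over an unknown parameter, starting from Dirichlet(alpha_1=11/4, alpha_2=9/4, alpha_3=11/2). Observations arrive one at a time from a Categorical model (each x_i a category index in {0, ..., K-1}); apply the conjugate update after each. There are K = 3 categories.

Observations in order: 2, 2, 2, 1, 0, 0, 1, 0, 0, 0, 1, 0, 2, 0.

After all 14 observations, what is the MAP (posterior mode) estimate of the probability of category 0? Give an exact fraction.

obs 1: x=2 → posterior Dirichlet(11/4, 9/4, 13/2)
obs 2: x=2 → posterior Dirichlet(11/4, 9/4, 15/2)
obs 3: x=2 → posterior Dirichlet(11/4, 9/4, 17/2)
obs 4: x=1 → posterior Dirichlet(11/4, 13/4, 17/2)
obs 5: x=0 → posterior Dirichlet(15/4, 13/4, 17/2)
obs 6: x=0 → posterior Dirichlet(19/4, 13/4, 17/2)
obs 7: x=1 → posterior Dirichlet(19/4, 17/4, 17/2)
obs 8: x=0 → posterior Dirichlet(23/4, 17/4, 17/2)
obs 9: x=0 → posterior Dirichlet(27/4, 17/4, 17/2)
obs 10: x=0 → posterior Dirichlet(31/4, 17/4, 17/2)
obs 11: x=1 → posterior Dirichlet(31/4, 21/4, 17/2)
obs 12: x=0 → posterior Dirichlet(35/4, 21/4, 17/2)
obs 13: x=2 → posterior Dirichlet(35/4, 21/4, 19/2)
obs 14: x=0 → posterior Dirichlet(39/4, 21/4, 19/2)

35/86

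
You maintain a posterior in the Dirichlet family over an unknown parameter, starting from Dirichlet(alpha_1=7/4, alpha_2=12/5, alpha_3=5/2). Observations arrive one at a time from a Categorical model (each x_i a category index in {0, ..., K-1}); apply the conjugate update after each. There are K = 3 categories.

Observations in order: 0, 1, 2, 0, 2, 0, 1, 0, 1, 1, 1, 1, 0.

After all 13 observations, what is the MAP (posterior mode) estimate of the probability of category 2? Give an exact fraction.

70/333

obs 1: x=0 → posterior Dirichlet(11/4, 12/5, 5/2)
obs 2: x=1 → posterior Dirichlet(11/4, 17/5, 5/2)
obs 3: x=2 → posterior Dirichlet(11/4, 17/5, 7/2)
obs 4: x=0 → posterior Dirichlet(15/4, 17/5, 7/2)
obs 5: x=2 → posterior Dirichlet(15/4, 17/5, 9/2)
obs 6: x=0 → posterior Dirichlet(19/4, 17/5, 9/2)
obs 7: x=1 → posterior Dirichlet(19/4, 22/5, 9/2)
obs 8: x=0 → posterior Dirichlet(23/4, 22/5, 9/2)
obs 9: x=1 → posterior Dirichlet(23/4, 27/5, 9/2)
obs 10: x=1 → posterior Dirichlet(23/4, 32/5, 9/2)
obs 11: x=1 → posterior Dirichlet(23/4, 37/5, 9/2)
obs 12: x=1 → posterior Dirichlet(23/4, 42/5, 9/2)
obs 13: x=0 → posterior Dirichlet(27/4, 42/5, 9/2)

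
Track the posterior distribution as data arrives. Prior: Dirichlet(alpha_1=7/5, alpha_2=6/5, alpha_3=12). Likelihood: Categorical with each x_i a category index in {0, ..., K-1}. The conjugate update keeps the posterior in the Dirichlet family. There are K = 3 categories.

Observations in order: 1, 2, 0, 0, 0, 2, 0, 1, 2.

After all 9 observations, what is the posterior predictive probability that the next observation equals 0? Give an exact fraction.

obs 1: x=1 → posterior Dirichlet(7/5, 11/5, 12)
obs 2: x=2 → posterior Dirichlet(7/5, 11/5, 13)
obs 3: x=0 → posterior Dirichlet(12/5, 11/5, 13)
obs 4: x=0 → posterior Dirichlet(17/5, 11/5, 13)
obs 5: x=0 → posterior Dirichlet(22/5, 11/5, 13)
obs 6: x=2 → posterior Dirichlet(22/5, 11/5, 14)
obs 7: x=0 → posterior Dirichlet(27/5, 11/5, 14)
obs 8: x=1 → posterior Dirichlet(27/5, 16/5, 14)
obs 9: x=2 → posterior Dirichlet(27/5, 16/5, 15)

27/118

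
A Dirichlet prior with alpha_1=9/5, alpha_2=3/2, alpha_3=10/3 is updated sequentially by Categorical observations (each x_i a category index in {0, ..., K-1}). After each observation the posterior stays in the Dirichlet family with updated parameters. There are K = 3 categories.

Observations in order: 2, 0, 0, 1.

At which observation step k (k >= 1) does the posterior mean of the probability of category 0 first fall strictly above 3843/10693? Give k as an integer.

k = 3

obs 1: x=2 → posterior Dirichlet(9/5, 3/2, 13/3)
obs 2: x=0 → posterior Dirichlet(14/5, 3/2, 13/3)
obs 3: x=0 → posterior Dirichlet(19/5, 3/2, 13/3)
obs 4: x=1 → posterior Dirichlet(19/5, 5/2, 13/3)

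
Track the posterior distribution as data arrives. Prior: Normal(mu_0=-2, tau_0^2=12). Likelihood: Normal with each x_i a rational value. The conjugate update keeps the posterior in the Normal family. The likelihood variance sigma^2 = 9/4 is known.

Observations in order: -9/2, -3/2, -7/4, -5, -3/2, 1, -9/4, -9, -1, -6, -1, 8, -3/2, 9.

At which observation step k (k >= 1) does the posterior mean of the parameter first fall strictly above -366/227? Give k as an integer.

k = 14

obs 1: x=-9/2 → posterior Normal(-78/19, 36/19)
obs 2: x=-3/2 → posterior Normal(-102/35, 36/35)
obs 3: x=-7/4 → posterior Normal(-130/51, 12/17)
obs 4: x=-5 → posterior Normal(-210/67, 36/67)
obs 5: x=-3/2 → posterior Normal(-234/83, 36/83)
obs 6: x=1 → posterior Normal(-218/99, 4/11)
obs 7: x=-9/4 → posterior Normal(-254/115, 36/115)
obs 8: x=-9 → posterior Normal(-398/131, 36/131)
obs 9: x=-1 → posterior Normal(-138/49, 12/49)
obs 10: x=-6 → posterior Normal(-510/163, 36/163)
obs 11: x=-1 → posterior Normal(-526/179, 36/179)
obs 12: x=8 → posterior Normal(-398/195, 12/65)
obs 13: x=-3/2 → posterior Normal(-2, 36/211)
obs 14: x=9 → posterior Normal(-278/227, 36/227)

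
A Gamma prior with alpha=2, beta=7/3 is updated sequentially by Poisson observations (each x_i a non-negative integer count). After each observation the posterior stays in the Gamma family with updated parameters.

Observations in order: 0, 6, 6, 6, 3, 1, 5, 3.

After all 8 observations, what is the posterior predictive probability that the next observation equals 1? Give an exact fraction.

1587433194157260944150789801702516272312160302083/10805734288022625010490855240174959149465020137472

obs 1: x=0 → posterior Gamma(2, 10/3)
obs 2: x=6 → posterior Gamma(8, 13/3)
obs 3: x=6 → posterior Gamma(14, 16/3)
obs 4: x=6 → posterior Gamma(20, 19/3)
obs 5: x=3 → posterior Gamma(23, 22/3)
obs 6: x=1 → posterior Gamma(24, 25/3)
obs 7: x=5 → posterior Gamma(29, 28/3)
obs 8: x=3 → posterior Gamma(32, 31/3)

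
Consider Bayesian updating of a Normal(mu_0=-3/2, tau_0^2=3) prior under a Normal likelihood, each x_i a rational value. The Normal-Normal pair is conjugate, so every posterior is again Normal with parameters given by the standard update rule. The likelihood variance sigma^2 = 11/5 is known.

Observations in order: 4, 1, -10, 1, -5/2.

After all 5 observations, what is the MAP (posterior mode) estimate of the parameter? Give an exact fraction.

-57/43

obs 1: x=4 → posterior Normal(87/52, 33/26)
obs 2: x=1 → posterior Normal(117/82, 33/41)
obs 3: x=-10 → posterior Normal(-183/112, 33/56)
obs 4: x=1 → posterior Normal(-153/142, 33/71)
obs 5: x=-5/2 → posterior Normal(-57/43, 33/86)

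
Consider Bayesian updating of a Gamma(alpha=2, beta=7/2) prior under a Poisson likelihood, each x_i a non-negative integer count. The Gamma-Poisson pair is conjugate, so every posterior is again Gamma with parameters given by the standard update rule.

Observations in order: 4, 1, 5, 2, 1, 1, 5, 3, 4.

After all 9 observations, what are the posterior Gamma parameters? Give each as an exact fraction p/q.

obs 1: x=4 → posterior Gamma(6, 9/2)
obs 2: x=1 → posterior Gamma(7, 11/2)
obs 3: x=5 → posterior Gamma(12, 13/2)
obs 4: x=2 → posterior Gamma(14, 15/2)
obs 5: x=1 → posterior Gamma(15, 17/2)
obs 6: x=1 → posterior Gamma(16, 19/2)
obs 7: x=5 → posterior Gamma(21, 21/2)
obs 8: x=3 → posterior Gamma(24, 23/2)
obs 9: x=4 → posterior Gamma(28, 25/2)

alpha=28, beta=25/2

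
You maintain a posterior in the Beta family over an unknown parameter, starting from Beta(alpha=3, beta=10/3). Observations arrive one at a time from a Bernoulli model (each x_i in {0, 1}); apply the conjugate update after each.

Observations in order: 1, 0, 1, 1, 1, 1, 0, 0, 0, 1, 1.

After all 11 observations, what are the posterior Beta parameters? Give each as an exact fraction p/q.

obs 1: x=1 → posterior Beta(4, 10/3)
obs 2: x=0 → posterior Beta(4, 13/3)
obs 3: x=1 → posterior Beta(5, 13/3)
obs 4: x=1 → posterior Beta(6, 13/3)
obs 5: x=1 → posterior Beta(7, 13/3)
obs 6: x=1 → posterior Beta(8, 13/3)
obs 7: x=0 → posterior Beta(8, 16/3)
obs 8: x=0 → posterior Beta(8, 19/3)
obs 9: x=0 → posterior Beta(8, 22/3)
obs 10: x=1 → posterior Beta(9, 22/3)
obs 11: x=1 → posterior Beta(10, 22/3)

alpha=10, beta=22/3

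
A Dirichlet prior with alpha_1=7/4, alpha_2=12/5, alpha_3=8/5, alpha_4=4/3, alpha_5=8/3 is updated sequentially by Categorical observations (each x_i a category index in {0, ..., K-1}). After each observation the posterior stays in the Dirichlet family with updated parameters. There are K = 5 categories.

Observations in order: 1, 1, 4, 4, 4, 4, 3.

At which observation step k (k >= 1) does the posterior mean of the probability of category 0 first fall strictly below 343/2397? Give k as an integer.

obs 1: x=1 → posterior Dirichlet(7/4, 17/5, 8/5, 4/3, 8/3)
obs 2: x=1 → posterior Dirichlet(7/4, 22/5, 8/5, 4/3, 8/3)
obs 3: x=4 → posterior Dirichlet(7/4, 22/5, 8/5, 4/3, 11/3)
obs 4: x=4 → posterior Dirichlet(7/4, 22/5, 8/5, 4/3, 14/3)
obs 5: x=4 → posterior Dirichlet(7/4, 22/5, 8/5, 4/3, 17/3)
obs 6: x=4 → posterior Dirichlet(7/4, 22/5, 8/5, 4/3, 20/3)
obs 7: x=3 → posterior Dirichlet(7/4, 22/5, 8/5, 7/3, 20/3)

k = 3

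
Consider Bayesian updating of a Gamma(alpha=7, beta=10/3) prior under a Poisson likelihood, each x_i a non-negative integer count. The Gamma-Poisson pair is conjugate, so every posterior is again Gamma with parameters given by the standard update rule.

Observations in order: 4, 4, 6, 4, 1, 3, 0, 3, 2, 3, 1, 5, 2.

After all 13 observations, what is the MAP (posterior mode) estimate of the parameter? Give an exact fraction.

132/49

obs 1: x=4 → posterior Gamma(11, 13/3)
obs 2: x=4 → posterior Gamma(15, 16/3)
obs 3: x=6 → posterior Gamma(21, 19/3)
obs 4: x=4 → posterior Gamma(25, 22/3)
obs 5: x=1 → posterior Gamma(26, 25/3)
obs 6: x=3 → posterior Gamma(29, 28/3)
obs 7: x=0 → posterior Gamma(29, 31/3)
obs 8: x=3 → posterior Gamma(32, 34/3)
obs 9: x=2 → posterior Gamma(34, 37/3)
obs 10: x=3 → posterior Gamma(37, 40/3)
obs 11: x=1 → posterior Gamma(38, 43/3)
obs 12: x=5 → posterior Gamma(43, 46/3)
obs 13: x=2 → posterior Gamma(45, 49/3)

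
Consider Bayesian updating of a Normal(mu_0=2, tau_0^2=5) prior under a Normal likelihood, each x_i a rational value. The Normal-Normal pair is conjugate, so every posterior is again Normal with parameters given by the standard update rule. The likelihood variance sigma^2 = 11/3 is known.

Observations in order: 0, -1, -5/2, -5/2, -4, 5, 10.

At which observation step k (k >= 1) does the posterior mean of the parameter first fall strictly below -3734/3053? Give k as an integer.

obs 1: x=0 → posterior Normal(11/13, 55/26)
obs 2: x=-1 → posterior Normal(7/41, 55/41)
obs 3: x=-5/2 → posterior Normal(-61/112, 55/56)
obs 4: x=-5/2 → posterior Normal(-68/71, 55/71)
obs 5: x=-4 → posterior Normal(-64/43, 55/86)
obs 6: x=5 → posterior Normal(-53/101, 55/101)
obs 7: x=10 → posterior Normal(97/116, 55/116)

k = 5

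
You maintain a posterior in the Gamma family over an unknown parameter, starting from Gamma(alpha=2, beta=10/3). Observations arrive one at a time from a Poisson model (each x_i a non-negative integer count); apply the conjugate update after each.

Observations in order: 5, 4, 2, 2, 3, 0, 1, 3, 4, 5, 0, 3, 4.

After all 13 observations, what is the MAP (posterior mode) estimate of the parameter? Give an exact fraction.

obs 1: x=5 → posterior Gamma(7, 13/3)
obs 2: x=4 → posterior Gamma(11, 16/3)
obs 3: x=2 → posterior Gamma(13, 19/3)
obs 4: x=2 → posterior Gamma(15, 22/3)
obs 5: x=3 → posterior Gamma(18, 25/3)
obs 6: x=0 → posterior Gamma(18, 28/3)
obs 7: x=1 → posterior Gamma(19, 31/3)
obs 8: x=3 → posterior Gamma(22, 34/3)
obs 9: x=4 → posterior Gamma(26, 37/3)
obs 10: x=5 → posterior Gamma(31, 40/3)
obs 11: x=0 → posterior Gamma(31, 43/3)
obs 12: x=3 → posterior Gamma(34, 46/3)
obs 13: x=4 → posterior Gamma(38, 49/3)

111/49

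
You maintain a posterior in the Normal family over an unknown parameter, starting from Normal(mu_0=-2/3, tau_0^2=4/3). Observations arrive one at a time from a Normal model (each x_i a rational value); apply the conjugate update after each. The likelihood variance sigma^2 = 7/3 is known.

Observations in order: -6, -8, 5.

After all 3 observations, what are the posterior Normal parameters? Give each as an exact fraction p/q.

obs 1: x=-6 → posterior Normal(-86/33, 28/33)
obs 2: x=-8 → posterior Normal(-182/45, 28/45)
obs 3: x=5 → posterior Normal(-122/57, 28/57)

mu_0=-122/57, tau_0^2=28/57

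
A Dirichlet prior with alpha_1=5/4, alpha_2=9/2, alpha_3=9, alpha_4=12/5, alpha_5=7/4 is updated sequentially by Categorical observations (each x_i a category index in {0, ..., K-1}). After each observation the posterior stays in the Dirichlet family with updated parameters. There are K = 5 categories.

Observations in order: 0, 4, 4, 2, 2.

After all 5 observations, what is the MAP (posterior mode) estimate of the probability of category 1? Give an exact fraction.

5/27

obs 1: x=0 → posterior Dirichlet(9/4, 9/2, 9, 12/5, 7/4)
obs 2: x=4 → posterior Dirichlet(9/4, 9/2, 9, 12/5, 11/4)
obs 3: x=4 → posterior Dirichlet(9/4, 9/2, 9, 12/5, 15/4)
obs 4: x=2 → posterior Dirichlet(9/4, 9/2, 10, 12/5, 15/4)
obs 5: x=2 → posterior Dirichlet(9/4, 9/2, 11, 12/5, 15/4)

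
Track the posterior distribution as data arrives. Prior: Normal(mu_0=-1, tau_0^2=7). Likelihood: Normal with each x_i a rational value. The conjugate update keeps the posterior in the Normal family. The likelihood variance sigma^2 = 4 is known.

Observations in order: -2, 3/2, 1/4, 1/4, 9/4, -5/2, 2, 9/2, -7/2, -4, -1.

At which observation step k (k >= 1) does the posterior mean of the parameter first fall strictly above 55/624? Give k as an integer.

obs 1: x=-2 → posterior Normal(-18/11, 28/11)
obs 2: x=3/2 → posterior Normal(-5/12, 14/9)
obs 3: x=1/4 → posterior Normal(-23/100, 28/25)
obs 4: x=1/4 → posterior Normal(-1/8, 7/8)
obs 5: x=9/4 → posterior Normal(47/156, 28/39)
obs 6: x=-5/2 → posterior Normal(-1/8, 14/23)
obs 7: x=2 → posterior Normal(33/212, 28/53)
obs 8: x=9/2 → posterior Normal(53/80, 7/15)
obs 9: x=-7/2 → posterior Normal(61/268, 28/67)
obs 10: x=-4 → posterior Normal(-51/296, 14/37)
obs 11: x=-1 → posterior Normal(-79/324, 28/81)

k = 5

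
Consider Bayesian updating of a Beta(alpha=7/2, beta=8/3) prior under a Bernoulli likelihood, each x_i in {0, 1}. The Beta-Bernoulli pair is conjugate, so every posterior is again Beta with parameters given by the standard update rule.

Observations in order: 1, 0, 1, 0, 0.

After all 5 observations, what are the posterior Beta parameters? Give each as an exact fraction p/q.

alpha=11/2, beta=17/3

obs 1: x=1 → posterior Beta(9/2, 8/3)
obs 2: x=0 → posterior Beta(9/2, 11/3)
obs 3: x=1 → posterior Beta(11/2, 11/3)
obs 4: x=0 → posterior Beta(11/2, 14/3)
obs 5: x=0 → posterior Beta(11/2, 17/3)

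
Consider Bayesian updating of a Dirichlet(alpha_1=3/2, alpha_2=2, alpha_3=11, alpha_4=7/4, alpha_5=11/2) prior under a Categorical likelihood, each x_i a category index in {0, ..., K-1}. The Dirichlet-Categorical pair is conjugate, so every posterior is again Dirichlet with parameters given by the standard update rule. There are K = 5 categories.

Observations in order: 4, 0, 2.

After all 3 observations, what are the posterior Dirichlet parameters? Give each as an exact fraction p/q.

obs 1: x=4 → posterior Dirichlet(3/2, 2, 11, 7/4, 13/2)
obs 2: x=0 → posterior Dirichlet(5/2, 2, 11, 7/4, 13/2)
obs 3: x=2 → posterior Dirichlet(5/2, 2, 12, 7/4, 13/2)

alpha_1=5/2, alpha_2=2, alpha_3=12, alpha_4=7/4, alpha_5=13/2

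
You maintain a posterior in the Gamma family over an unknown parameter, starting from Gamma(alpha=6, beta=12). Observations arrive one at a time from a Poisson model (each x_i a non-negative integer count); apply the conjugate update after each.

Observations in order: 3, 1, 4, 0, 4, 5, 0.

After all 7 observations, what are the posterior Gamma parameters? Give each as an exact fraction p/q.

alpha=23, beta=19

obs 1: x=3 → posterior Gamma(9, 13)
obs 2: x=1 → posterior Gamma(10, 14)
obs 3: x=4 → posterior Gamma(14, 15)
obs 4: x=0 → posterior Gamma(14, 16)
obs 5: x=4 → posterior Gamma(18, 17)
obs 6: x=5 → posterior Gamma(23, 18)
obs 7: x=0 → posterior Gamma(23, 19)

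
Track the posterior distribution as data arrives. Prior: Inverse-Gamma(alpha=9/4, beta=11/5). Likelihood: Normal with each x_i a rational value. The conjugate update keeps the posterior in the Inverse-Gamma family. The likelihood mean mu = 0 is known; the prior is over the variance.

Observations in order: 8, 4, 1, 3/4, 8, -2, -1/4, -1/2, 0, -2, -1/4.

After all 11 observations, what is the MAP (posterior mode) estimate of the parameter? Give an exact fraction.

obs 1: x=8 → posterior Inverse-Gamma(11/4, 171/5)
obs 2: x=4 → posterior Inverse-Gamma(13/4, 211/5)
obs 3: x=1 → posterior Inverse-Gamma(15/4, 427/10)
obs 4: x=3/4 → posterior Inverse-Gamma(17/4, 6877/160)
obs 5: x=8 → posterior Inverse-Gamma(19/4, 11997/160)
obs 6: x=-2 → posterior Inverse-Gamma(21/4, 12317/160)
obs 7: x=-1/4 → posterior Inverse-Gamma(23/4, 6161/80)
obs 8: x=-1/2 → posterior Inverse-Gamma(25/4, 6171/80)
obs 9: x=0 → posterior Inverse-Gamma(27/4, 6171/80)
obs 10: x=-2 → posterior Inverse-Gamma(29/4, 6331/80)
obs 11: x=-1/4 → posterior Inverse-Gamma(31/4, 12667/160)

12667/1400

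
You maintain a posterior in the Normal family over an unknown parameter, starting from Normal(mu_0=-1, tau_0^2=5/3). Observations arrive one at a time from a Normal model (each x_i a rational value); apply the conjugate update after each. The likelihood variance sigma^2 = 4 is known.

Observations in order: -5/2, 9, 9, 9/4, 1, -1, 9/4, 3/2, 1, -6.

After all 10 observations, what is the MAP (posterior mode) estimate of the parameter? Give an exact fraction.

obs 1: x=-5/2 → posterior Normal(-49/34, 20/17)
obs 2: x=9 → posterior Normal(41/44, 10/11)
obs 3: x=9 → posterior Normal(131/54, 20/27)
obs 4: x=9/4 → posterior Normal(307/128, 5/8)
obs 5: x=1 → posterior Normal(327/148, 20/37)
obs 6: x=-1 → posterior Normal(307/168, 10/21)
obs 7: x=9/4 → posterior Normal(88/47, 20/47)
obs 8: x=3/2 → posterior Normal(191/104, 5/13)
obs 9: x=1 → posterior Normal(67/38, 20/57)
obs 10: x=-6 → posterior Normal(141/124, 10/31)

141/124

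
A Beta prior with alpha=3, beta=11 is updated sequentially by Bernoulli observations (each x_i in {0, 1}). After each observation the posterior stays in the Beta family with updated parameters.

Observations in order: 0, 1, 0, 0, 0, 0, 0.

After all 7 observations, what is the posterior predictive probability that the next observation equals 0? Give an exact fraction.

obs 1: x=0 → posterior Beta(3, 12)
obs 2: x=1 → posterior Beta(4, 12)
obs 3: x=0 → posterior Beta(4, 13)
obs 4: x=0 → posterior Beta(4, 14)
obs 5: x=0 → posterior Beta(4, 15)
obs 6: x=0 → posterior Beta(4, 16)
obs 7: x=0 → posterior Beta(4, 17)

17/21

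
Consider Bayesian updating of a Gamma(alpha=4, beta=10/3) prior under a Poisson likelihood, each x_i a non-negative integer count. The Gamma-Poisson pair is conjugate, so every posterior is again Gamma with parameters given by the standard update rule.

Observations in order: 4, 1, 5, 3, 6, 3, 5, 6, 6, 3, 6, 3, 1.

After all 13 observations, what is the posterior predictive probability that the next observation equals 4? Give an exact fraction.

825215071073730460726862576002795849856163466410488992617111066346878761131955414602815553341221194203/4562161155819575354781653952288360764567570580277680125739633810091403096794900791708068169903912255488

obs 1: x=4 → posterior Gamma(8, 13/3)
obs 2: x=1 → posterior Gamma(9, 16/3)
obs 3: x=5 → posterior Gamma(14, 19/3)
obs 4: x=3 → posterior Gamma(17, 22/3)
obs 5: x=6 → posterior Gamma(23, 25/3)
obs 6: x=3 → posterior Gamma(26, 28/3)
obs 7: x=5 → posterior Gamma(31, 31/3)
obs 8: x=6 → posterior Gamma(37, 34/3)
obs 9: x=6 → posterior Gamma(43, 37/3)
obs 10: x=3 → posterior Gamma(46, 40/3)
obs 11: x=6 → posterior Gamma(52, 43/3)
obs 12: x=3 → posterior Gamma(55, 46/3)
obs 13: x=1 → posterior Gamma(56, 49/3)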